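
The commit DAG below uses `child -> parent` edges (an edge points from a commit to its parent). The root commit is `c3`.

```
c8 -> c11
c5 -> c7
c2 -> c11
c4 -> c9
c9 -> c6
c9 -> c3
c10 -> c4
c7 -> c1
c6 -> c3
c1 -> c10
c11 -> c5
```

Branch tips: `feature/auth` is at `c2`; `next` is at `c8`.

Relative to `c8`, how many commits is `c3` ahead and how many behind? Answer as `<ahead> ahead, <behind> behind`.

0 ahead, 9 behind

Reachable from c3: {c3}.
Reachable from c8: {c1, c10, c11, c3, c4, c5, c6, c7, c8, c9}.
Only in c3's history (ahead): {} — 0.
Only in c8's history (behind): {c1, c10, c11, c4, c5, c6, c7, c8, c9} — 9.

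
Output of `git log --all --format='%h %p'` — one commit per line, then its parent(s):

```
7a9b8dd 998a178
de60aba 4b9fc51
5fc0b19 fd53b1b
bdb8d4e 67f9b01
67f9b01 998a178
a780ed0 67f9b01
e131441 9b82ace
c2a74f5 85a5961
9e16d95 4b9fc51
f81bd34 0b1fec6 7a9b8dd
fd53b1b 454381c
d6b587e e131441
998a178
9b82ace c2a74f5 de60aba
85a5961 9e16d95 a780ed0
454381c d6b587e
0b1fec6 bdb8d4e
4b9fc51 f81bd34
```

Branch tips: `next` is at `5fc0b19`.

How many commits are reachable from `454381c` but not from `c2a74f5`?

Reachable from 454381c: {0b1fec6, 454381c, 4b9fc51, 67f9b01, 7a9b8dd, 85a5961, 998a178, 9b82ace, 9e16d95, a780ed0, bdb8d4e, c2a74f5, d6b587e, de60aba, e131441, f81bd34}.
Reachable from c2a74f5: {0b1fec6, 4b9fc51, 67f9b01, 7a9b8dd, 85a5961, 998a178, 9e16d95, a780ed0, bdb8d4e, c2a74f5, f81bd34}.
In 454381c's history but not c2a74f5's: {454381c, 9b82ace, d6b587e, de60aba, e131441} — 5 commits.

5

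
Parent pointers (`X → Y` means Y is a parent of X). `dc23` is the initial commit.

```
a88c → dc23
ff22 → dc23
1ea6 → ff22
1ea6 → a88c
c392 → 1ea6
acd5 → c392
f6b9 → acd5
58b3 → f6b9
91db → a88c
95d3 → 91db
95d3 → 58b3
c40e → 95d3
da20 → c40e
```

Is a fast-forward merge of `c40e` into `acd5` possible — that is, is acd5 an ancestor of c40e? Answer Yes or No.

A fast-forward from acd5 to c40e is possible iff acd5 is an ancestor of c40e.
Ancestors of c40e: {1ea6, 58b3, 91db, 95d3, a88c, acd5, c392, c40e, dc23, f6b9, ff22}.
acd5 is among them, so fast-forward is possible.

Yes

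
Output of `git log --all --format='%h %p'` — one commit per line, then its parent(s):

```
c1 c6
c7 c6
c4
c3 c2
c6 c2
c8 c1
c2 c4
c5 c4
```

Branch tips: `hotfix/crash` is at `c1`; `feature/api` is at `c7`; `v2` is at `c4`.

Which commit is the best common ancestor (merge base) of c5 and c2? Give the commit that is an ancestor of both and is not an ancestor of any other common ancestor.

Ancestors of c5: {c4, c5}.
Ancestors of c2: {c2, c4}.
Common ancestors: {c4}.
The only common ancestor is c4, so it is the merge base.

c4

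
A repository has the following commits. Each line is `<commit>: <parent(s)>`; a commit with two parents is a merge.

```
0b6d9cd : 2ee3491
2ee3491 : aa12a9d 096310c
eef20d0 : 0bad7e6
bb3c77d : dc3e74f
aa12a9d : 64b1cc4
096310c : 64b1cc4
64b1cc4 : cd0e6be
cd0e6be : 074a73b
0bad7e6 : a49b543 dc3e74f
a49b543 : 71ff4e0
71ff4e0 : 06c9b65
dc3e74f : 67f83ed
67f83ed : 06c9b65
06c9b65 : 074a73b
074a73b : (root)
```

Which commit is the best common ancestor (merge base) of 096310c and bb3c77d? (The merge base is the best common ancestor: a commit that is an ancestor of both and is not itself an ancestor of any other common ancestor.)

Ancestors of 096310c: {074a73b, 096310c, 64b1cc4, cd0e6be}.
Ancestors of bb3c77d: {06c9b65, 074a73b, 67f83ed, bb3c77d, dc3e74f}.
Common ancestors: {074a73b}.
The only common ancestor is 074a73b, so it is the merge base.

074a73b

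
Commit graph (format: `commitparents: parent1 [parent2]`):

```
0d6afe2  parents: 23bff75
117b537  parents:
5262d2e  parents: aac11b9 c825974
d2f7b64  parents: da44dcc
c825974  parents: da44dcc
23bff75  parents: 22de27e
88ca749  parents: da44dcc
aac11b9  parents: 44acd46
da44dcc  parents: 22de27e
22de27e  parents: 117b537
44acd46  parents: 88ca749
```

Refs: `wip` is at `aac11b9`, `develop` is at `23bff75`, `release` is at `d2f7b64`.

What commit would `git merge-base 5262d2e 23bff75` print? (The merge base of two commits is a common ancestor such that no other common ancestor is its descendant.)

22de27e

Ancestors of 5262d2e: {117b537, 22de27e, 44acd46, 5262d2e, 88ca749, aac11b9, c825974, da44dcc}.
Ancestors of 23bff75: {117b537, 22de27e, 23bff75}.
Common ancestors: {117b537, 22de27e}.
Among these, 22de27e is not an ancestor of any other common ancestor — it is the merge base.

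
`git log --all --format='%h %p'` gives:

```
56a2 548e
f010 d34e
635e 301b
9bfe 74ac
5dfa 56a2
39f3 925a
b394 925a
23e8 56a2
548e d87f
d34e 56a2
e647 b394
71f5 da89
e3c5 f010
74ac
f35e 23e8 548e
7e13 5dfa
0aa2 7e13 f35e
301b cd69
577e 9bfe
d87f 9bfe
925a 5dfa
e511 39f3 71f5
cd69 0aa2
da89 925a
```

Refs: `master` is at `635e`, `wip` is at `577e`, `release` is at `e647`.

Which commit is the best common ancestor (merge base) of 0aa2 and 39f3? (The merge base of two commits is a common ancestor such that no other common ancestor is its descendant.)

5dfa

Ancestors of 0aa2: {0aa2, 23e8, 548e, 56a2, 5dfa, 74ac, 7e13, 9bfe, d87f, f35e}.
Ancestors of 39f3: {39f3, 548e, 56a2, 5dfa, 74ac, 925a, 9bfe, d87f}.
Common ancestors: {548e, 56a2, 5dfa, 74ac, 9bfe, d87f}.
Among these, 5dfa is not an ancestor of any other common ancestor — it is the merge base.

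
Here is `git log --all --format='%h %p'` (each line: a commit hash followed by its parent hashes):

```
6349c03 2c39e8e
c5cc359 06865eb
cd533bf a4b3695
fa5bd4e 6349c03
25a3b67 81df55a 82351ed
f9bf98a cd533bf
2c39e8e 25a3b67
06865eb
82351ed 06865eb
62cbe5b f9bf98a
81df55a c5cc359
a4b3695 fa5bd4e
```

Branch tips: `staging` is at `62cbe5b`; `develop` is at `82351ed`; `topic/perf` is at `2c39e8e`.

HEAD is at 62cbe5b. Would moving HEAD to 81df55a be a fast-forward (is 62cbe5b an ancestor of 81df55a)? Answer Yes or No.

No

A fast-forward from 62cbe5b to 81df55a is possible iff 62cbe5b is an ancestor of 81df55a.
Ancestors of 81df55a: {06865eb, 81df55a, c5cc359}.
62cbe5b is not among them, so fast-forward is not possible.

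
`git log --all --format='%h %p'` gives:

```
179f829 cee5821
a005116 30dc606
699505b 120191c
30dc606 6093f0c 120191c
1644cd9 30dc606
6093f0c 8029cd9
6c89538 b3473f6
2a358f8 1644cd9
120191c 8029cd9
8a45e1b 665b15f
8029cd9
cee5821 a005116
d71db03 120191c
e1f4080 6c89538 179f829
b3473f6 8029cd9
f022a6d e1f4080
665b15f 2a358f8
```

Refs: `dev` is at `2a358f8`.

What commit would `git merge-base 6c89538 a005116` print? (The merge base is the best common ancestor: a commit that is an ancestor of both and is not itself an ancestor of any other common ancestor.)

8029cd9

Ancestors of 6c89538: {6c89538, 8029cd9, b3473f6}.
Ancestors of a005116: {120191c, 30dc606, 6093f0c, 8029cd9, a005116}.
Common ancestors: {8029cd9}.
The only common ancestor is 8029cd9, so it is the merge base.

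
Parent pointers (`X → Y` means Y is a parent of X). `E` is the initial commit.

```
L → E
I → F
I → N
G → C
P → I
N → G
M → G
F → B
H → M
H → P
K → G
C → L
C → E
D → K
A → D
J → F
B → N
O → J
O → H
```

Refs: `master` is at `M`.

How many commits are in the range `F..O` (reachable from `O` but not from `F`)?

6

Reachable from O: {B, C, E, F, G, H, I, J, L, M, N, O, P}.
Reachable from F: {B, C, E, F, G, L, N}.
In O's history but not F's: {H, I, J, M, O, P} — 6 commits.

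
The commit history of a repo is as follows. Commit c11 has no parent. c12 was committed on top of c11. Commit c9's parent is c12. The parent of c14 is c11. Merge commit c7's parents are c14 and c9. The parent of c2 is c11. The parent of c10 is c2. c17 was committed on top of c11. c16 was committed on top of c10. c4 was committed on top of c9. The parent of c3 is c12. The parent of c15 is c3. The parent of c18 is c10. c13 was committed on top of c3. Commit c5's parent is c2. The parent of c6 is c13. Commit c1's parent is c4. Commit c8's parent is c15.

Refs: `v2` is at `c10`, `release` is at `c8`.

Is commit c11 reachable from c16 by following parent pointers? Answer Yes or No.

Yes

Ancestors of c16 (commits reachable by following parents): {c10, c11, c16, c2}.
c11 is in that set, so it is an ancestor of c16.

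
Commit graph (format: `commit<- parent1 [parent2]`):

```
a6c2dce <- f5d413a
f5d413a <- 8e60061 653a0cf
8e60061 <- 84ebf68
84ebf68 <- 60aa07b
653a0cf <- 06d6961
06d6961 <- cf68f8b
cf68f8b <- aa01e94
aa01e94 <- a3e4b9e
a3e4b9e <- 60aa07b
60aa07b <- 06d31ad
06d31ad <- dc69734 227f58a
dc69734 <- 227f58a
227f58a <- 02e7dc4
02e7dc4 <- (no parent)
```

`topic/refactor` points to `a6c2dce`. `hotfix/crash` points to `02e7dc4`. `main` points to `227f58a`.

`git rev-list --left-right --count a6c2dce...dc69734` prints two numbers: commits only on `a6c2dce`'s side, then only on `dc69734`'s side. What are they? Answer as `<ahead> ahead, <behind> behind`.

11 ahead, 0 behind

Reachable from a6c2dce: {02e7dc4, 06d31ad, 06d6961, 227f58a, 60aa07b, 653a0cf, 84ebf68, 8e60061, a3e4b9e, a6c2dce, aa01e94, cf68f8b, dc69734, f5d413a}.
Reachable from dc69734: {02e7dc4, 227f58a, dc69734}.
Only in a6c2dce's history (ahead): {06d31ad, 06d6961, 60aa07b, 653a0cf, 84ebf68, 8e60061, a3e4b9e, a6c2dce, aa01e94, cf68f8b, f5d413a} — 11.
Only in dc69734's history (behind): {} — 0.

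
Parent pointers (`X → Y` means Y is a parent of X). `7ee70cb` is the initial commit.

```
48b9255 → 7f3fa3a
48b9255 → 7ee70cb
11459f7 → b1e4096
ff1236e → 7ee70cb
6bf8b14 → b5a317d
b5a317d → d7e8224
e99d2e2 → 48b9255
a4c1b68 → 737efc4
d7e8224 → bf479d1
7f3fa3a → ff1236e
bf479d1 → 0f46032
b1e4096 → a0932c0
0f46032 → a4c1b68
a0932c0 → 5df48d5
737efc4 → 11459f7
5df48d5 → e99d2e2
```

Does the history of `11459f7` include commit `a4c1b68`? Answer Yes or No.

No

Ancestors of 11459f7: {11459f7, 48b9255, 5df48d5, 7ee70cb, 7f3fa3a, a0932c0, b1e4096, e99d2e2, ff1236e}.
a4c1b68 is not in that set, so it is not an ancestor of 11459f7.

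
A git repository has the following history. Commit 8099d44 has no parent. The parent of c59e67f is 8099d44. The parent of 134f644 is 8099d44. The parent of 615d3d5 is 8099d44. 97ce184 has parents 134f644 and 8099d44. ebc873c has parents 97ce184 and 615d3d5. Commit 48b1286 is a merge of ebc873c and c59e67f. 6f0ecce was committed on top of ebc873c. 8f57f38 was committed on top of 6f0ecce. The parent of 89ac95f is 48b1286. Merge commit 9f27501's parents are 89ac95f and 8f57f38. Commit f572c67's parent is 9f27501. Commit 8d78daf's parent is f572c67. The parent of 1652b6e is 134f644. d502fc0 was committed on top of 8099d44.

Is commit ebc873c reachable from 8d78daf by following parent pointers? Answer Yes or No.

Yes

Ancestors of 8d78daf (commits reachable by following parents): {134f644, 48b1286, 615d3d5, 6f0ecce, 8099d44, 89ac95f, 8d78daf, 8f57f38, 97ce184, 9f27501, c59e67f, ebc873c, f572c67}.
ebc873c is in that set, so it is an ancestor of 8d78daf.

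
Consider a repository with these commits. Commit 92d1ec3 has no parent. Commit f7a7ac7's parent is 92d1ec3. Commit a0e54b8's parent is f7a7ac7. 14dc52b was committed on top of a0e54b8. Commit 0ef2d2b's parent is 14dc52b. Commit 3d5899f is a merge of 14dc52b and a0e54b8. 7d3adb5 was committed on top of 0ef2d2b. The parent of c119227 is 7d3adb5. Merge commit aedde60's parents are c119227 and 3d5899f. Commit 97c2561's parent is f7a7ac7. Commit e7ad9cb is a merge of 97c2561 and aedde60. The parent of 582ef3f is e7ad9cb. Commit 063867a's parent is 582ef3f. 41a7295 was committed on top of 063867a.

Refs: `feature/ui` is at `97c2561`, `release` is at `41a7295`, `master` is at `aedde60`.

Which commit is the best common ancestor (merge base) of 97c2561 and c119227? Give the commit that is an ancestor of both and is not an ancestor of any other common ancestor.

f7a7ac7

Ancestors of 97c2561: {92d1ec3, 97c2561, f7a7ac7}.
Ancestors of c119227: {0ef2d2b, 14dc52b, 7d3adb5, 92d1ec3, a0e54b8, c119227, f7a7ac7}.
Common ancestors: {92d1ec3, f7a7ac7}.
Among these, f7a7ac7 is not an ancestor of any other common ancestor — it is the merge base.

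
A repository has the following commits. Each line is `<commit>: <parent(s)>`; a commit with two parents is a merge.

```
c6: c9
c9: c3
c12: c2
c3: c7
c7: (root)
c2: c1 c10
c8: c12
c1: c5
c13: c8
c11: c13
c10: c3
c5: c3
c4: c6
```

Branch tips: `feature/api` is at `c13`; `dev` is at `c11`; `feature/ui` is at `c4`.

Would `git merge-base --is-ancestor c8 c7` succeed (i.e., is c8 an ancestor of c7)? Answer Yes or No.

No

Ancestors of c7: {c7}.
c8 is not in that set, so it is not an ancestor of c7.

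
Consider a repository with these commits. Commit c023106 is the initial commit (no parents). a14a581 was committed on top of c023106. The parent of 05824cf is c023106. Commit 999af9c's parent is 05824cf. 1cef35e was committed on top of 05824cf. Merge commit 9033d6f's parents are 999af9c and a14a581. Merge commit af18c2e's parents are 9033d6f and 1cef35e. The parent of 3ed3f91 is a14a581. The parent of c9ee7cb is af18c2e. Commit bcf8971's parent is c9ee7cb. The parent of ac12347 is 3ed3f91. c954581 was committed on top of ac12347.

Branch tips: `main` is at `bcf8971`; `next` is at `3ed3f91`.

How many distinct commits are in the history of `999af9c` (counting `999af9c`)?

3

Walking parent pointers from 999af9c: reachable set = {05824cf, 999af9c, c023106}.
That is 3 commits.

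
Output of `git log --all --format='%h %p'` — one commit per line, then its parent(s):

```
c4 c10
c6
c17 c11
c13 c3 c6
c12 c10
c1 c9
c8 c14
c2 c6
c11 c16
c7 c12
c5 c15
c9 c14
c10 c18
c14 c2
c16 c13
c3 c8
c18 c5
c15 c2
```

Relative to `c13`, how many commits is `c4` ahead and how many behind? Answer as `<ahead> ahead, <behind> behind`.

Reachable from c4: {c10, c15, c18, c2, c4, c5, c6}.
Reachable from c13: {c13, c14, c2, c3, c6, c8}.
Only in c4's history (ahead): {c10, c15, c18, c4, c5} — 5.
Only in c13's history (behind): {c13, c14, c3, c8} — 4.

5 ahead, 4 behind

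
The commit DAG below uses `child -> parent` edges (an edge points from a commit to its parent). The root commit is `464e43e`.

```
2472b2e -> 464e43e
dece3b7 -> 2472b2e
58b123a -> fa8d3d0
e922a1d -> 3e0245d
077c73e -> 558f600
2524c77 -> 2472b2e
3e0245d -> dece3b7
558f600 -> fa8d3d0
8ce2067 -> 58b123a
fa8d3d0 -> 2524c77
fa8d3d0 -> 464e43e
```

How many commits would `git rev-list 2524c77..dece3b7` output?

Reachable from dece3b7: {2472b2e, 464e43e, dece3b7}.
Reachable from 2524c77: {2472b2e, 2524c77, 464e43e}.
In dece3b7's history but not 2524c77's: {dece3b7} — 1 commit.

1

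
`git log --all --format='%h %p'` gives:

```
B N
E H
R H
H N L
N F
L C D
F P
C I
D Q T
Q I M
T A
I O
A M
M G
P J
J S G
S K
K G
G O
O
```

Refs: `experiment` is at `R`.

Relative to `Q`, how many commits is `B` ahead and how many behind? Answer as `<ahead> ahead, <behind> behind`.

Reachable from B: {B, F, G, J, K, N, O, P, S}.
Reachable from Q: {G, I, M, O, Q}.
Only in B's history (ahead): {B, F, J, K, N, P, S} — 7.
Only in Q's history (behind): {I, M, Q} — 3.

7 ahead, 3 behind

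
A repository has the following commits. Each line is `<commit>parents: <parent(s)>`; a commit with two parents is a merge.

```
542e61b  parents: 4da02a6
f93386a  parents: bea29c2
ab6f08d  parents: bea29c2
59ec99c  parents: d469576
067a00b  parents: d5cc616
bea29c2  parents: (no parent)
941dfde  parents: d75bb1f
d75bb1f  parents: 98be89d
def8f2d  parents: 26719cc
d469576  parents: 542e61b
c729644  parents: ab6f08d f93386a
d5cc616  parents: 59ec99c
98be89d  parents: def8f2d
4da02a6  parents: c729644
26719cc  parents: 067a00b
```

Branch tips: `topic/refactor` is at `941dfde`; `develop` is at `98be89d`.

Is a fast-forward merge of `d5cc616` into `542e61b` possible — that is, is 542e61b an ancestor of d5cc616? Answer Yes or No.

Yes

A fast-forward from 542e61b to d5cc616 is possible iff 542e61b is an ancestor of d5cc616.
Ancestors of d5cc616: {4da02a6, 542e61b, 59ec99c, ab6f08d, bea29c2, c729644, d469576, d5cc616, f93386a}.
542e61b is among them, so fast-forward is possible.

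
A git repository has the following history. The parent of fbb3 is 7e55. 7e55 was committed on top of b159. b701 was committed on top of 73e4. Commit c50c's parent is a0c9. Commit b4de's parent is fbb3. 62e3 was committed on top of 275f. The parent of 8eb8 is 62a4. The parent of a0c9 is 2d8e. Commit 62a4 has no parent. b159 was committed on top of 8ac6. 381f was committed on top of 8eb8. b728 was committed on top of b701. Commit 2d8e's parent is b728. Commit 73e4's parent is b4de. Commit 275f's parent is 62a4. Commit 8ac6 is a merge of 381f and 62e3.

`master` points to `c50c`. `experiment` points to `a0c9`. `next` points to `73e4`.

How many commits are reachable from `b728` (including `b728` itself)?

13

Walking parent pointers from b728: reachable set = {275f, 381f, 62a4, 62e3, 73e4, 7e55, 8ac6, 8eb8, b159, b4de, b701, b728, fbb3}.
That is 13 commits.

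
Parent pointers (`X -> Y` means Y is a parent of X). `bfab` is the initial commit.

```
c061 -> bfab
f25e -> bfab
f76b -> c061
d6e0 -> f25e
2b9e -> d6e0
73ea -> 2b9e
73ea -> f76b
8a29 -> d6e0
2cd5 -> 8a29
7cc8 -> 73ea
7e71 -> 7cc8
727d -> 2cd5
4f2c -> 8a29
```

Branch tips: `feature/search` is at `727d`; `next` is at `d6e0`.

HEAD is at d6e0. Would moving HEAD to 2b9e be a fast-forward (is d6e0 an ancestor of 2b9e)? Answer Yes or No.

Yes

A fast-forward from d6e0 to 2b9e is possible iff d6e0 is an ancestor of 2b9e.
Ancestors of 2b9e: {2b9e, bfab, d6e0, f25e}.
d6e0 is among them, so fast-forward is possible.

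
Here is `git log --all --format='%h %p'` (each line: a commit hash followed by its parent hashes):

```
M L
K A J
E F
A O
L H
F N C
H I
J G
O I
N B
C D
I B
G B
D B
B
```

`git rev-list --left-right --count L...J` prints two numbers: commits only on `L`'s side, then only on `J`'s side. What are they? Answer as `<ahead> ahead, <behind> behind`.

3 ahead, 2 behind

Reachable from L: {B, H, I, L}.
Reachable from J: {B, G, J}.
Only in L's history (ahead): {H, I, L} — 3.
Only in J's history (behind): {G, J} — 2.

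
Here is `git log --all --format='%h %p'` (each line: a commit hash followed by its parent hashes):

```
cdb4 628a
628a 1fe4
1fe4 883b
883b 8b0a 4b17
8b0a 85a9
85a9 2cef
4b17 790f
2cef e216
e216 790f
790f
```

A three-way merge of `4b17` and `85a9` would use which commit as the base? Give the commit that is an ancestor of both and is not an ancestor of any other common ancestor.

Ancestors of 4b17: {4b17, 790f}.
Ancestors of 85a9: {2cef, 790f, 85a9, e216}.
Common ancestors: {790f}.
The only common ancestor is 790f, so it is the merge base.

790f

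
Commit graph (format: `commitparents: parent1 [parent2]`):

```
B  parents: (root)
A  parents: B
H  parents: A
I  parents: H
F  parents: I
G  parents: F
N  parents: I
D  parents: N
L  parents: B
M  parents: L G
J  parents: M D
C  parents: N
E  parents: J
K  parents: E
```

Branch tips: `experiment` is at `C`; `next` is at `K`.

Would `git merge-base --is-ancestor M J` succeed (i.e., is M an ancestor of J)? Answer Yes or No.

Ancestors of J (commits reachable by following parents): {A, B, D, F, G, H, I, J, L, M, N}.
M is in that set, so it is an ancestor of J.

Yes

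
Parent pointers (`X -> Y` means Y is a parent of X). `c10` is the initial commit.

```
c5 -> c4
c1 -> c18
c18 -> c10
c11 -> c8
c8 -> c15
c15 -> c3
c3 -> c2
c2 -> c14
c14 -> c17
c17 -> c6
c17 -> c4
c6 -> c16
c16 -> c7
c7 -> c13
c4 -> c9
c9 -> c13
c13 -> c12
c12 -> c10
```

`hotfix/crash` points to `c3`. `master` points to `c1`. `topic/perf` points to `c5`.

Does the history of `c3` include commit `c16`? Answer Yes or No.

Yes

Ancestors of c3 (commits reachable by following parents): {c10, c12, c13, c14, c16, c17, c2, c3, c4, c6, c7, c9}.
c16 is in that set, so it is an ancestor of c3.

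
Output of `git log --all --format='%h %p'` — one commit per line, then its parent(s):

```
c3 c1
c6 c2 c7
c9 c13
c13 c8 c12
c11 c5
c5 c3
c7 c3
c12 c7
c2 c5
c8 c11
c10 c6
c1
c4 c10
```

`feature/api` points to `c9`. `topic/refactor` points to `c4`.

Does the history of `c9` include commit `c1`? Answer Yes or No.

Ancestors of c9 (commits reachable by following parents): {c1, c11, c12, c13, c3, c5, c7, c8, c9}.
c1 is in that set, so it is an ancestor of c9.

Yes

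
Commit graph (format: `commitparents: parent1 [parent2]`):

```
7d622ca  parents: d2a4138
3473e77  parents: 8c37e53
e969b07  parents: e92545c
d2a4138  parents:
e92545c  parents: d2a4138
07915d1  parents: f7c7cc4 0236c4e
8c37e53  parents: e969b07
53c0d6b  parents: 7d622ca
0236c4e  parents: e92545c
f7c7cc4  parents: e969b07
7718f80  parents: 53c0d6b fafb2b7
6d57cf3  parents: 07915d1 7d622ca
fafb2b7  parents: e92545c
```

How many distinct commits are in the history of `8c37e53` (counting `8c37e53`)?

4

Walking parent pointers from 8c37e53: reachable set = {8c37e53, d2a4138, e92545c, e969b07}.
That is 4 commits.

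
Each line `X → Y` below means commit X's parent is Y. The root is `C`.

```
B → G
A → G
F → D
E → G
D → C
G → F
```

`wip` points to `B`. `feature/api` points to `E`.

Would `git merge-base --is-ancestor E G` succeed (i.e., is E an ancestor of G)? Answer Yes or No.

Ancestors of G: {C, D, F, G}.
E is not in that set, so it is not an ancestor of G.

No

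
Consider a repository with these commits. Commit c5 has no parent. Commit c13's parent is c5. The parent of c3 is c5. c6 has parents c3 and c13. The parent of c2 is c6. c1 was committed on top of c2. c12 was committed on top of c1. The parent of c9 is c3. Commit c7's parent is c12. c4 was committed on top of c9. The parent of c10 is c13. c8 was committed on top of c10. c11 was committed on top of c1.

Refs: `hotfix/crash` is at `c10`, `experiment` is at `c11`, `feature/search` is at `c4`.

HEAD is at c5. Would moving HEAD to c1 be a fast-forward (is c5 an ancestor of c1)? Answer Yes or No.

A fast-forward from c5 to c1 is possible iff c5 is an ancestor of c1.
Ancestors of c1: {c1, c13, c2, c3, c5, c6}.
c5 is among them, so fast-forward is possible.

Yes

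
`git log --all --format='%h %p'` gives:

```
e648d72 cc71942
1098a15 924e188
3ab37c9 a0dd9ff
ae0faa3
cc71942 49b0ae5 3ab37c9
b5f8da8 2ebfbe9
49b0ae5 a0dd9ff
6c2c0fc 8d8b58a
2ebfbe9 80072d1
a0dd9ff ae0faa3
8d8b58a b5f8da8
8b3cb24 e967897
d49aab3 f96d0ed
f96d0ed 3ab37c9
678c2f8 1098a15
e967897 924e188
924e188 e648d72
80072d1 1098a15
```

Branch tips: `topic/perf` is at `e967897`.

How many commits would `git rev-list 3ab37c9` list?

Walking parent pointers from 3ab37c9: reachable set = {3ab37c9, a0dd9ff, ae0faa3}.
That is 3 commits.

3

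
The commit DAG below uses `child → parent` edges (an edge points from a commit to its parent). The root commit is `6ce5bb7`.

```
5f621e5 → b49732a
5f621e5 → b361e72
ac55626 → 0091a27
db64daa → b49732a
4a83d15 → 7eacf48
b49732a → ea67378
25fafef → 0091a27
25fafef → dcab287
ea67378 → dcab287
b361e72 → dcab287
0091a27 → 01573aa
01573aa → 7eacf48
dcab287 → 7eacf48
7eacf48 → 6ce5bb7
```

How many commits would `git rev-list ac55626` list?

Walking parent pointers from ac55626: reachable set = {0091a27, 01573aa, 6ce5bb7, 7eacf48, ac55626}.
That is 5 commits.

5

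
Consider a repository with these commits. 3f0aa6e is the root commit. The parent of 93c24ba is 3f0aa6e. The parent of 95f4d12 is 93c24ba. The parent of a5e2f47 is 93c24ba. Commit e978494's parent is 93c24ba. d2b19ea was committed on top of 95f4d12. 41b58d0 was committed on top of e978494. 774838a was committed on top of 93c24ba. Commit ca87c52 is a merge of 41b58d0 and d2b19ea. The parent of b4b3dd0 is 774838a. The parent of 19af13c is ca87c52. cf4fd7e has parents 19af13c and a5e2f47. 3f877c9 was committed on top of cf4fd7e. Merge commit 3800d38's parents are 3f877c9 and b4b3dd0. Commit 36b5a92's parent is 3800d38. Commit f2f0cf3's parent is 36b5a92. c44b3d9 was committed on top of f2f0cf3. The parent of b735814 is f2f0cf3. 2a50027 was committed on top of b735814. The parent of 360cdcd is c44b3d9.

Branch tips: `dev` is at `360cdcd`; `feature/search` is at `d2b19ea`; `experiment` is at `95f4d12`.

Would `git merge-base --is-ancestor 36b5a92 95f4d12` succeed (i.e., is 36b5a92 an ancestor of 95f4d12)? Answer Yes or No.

No

Ancestors of 95f4d12: {3f0aa6e, 93c24ba, 95f4d12}.
36b5a92 is not in that set, so it is not an ancestor of 95f4d12.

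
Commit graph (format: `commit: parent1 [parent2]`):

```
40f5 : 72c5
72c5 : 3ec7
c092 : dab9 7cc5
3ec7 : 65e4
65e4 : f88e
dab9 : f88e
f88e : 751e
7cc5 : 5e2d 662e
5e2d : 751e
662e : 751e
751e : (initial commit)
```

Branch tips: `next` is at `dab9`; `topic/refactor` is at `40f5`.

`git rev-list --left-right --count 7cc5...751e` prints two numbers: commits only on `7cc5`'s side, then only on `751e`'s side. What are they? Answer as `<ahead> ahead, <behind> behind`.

Reachable from 7cc5: {5e2d, 662e, 751e, 7cc5}.
Reachable from 751e: {751e}.
Only in 7cc5's history (ahead): {5e2d, 662e, 7cc5} — 3.
Only in 751e's history (behind): {} — 0.

3 ahead, 0 behind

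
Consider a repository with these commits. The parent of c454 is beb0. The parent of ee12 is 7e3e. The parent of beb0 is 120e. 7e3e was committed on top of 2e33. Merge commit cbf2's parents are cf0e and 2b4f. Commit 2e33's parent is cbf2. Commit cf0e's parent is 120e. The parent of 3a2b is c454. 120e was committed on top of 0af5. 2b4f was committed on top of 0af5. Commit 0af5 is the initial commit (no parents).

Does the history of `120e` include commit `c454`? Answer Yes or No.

Ancestors of 120e: {0af5, 120e}.
c454 is not in that set, so it is not an ancestor of 120e.

No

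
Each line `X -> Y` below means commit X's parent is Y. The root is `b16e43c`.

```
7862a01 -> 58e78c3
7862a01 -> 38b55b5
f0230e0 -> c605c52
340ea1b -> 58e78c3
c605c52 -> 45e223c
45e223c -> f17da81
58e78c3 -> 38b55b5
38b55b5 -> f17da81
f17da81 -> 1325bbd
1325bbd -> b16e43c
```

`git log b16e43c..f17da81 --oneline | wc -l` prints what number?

Reachable from f17da81: {1325bbd, b16e43c, f17da81}.
Reachable from b16e43c: {b16e43c}.
In f17da81's history but not b16e43c's: {1325bbd, f17da81} — 2 commits.

2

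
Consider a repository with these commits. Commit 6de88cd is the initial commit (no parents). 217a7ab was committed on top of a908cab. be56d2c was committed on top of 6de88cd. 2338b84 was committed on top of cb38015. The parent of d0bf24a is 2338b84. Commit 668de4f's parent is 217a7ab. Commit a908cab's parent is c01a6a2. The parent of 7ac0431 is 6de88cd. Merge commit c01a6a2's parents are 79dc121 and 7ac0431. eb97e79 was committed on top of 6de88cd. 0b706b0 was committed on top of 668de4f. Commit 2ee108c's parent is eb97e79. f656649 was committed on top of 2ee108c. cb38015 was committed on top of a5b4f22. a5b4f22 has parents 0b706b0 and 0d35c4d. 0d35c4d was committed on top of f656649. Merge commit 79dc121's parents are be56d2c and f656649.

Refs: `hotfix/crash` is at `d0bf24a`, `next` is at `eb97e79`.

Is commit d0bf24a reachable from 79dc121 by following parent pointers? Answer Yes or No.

No

Ancestors of 79dc121: {2ee108c, 6de88cd, 79dc121, be56d2c, eb97e79, f656649}.
d0bf24a is not in that set, so it is not an ancestor of 79dc121.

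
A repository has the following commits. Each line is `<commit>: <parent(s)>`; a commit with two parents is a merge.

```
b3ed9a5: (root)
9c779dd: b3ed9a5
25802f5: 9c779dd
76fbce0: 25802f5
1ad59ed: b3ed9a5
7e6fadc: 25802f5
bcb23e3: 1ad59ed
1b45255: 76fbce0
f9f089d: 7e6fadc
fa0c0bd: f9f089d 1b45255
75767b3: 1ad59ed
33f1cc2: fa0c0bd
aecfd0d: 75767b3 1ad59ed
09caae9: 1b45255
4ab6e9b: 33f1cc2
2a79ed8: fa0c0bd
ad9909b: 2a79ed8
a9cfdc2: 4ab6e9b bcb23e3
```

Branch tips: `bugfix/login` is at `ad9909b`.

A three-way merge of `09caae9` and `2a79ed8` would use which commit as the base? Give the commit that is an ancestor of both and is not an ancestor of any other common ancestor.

Ancestors of 09caae9: {09caae9, 1b45255, 25802f5, 76fbce0, 9c779dd, b3ed9a5}.
Ancestors of 2a79ed8: {1b45255, 25802f5, 2a79ed8, 76fbce0, 7e6fadc, 9c779dd, b3ed9a5, f9f089d, fa0c0bd}.
Common ancestors: {1b45255, 25802f5, 76fbce0, 9c779dd, b3ed9a5}.
Among these, 1b45255 is not an ancestor of any other common ancestor — it is the merge base.

1b45255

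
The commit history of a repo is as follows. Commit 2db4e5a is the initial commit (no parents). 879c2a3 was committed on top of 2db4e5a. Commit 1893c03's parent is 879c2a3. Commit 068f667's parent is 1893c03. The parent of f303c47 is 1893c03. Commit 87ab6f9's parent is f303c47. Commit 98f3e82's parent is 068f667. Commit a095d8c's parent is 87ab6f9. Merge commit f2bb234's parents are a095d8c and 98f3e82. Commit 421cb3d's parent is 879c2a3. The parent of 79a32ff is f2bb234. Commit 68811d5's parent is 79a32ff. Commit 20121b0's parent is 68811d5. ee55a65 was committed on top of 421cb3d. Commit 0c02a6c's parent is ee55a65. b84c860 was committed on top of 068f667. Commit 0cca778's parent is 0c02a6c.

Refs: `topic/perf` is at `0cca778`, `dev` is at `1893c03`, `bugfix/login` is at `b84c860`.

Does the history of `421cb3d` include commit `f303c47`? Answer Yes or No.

Ancestors of 421cb3d: {2db4e5a, 421cb3d, 879c2a3}.
f303c47 is not in that set, so it is not an ancestor of 421cb3d.

No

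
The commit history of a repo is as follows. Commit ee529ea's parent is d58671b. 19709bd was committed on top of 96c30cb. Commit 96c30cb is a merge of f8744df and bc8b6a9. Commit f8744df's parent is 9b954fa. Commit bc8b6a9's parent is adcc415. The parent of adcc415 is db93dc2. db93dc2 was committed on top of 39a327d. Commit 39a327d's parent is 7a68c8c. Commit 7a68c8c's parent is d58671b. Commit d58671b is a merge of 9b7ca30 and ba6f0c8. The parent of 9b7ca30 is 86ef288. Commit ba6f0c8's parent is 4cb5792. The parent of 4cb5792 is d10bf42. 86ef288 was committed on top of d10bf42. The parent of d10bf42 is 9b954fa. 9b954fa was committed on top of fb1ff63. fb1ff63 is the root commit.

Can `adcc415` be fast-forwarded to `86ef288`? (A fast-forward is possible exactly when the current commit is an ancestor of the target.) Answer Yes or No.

No

A fast-forward from adcc415 to 86ef288 is possible iff adcc415 is an ancestor of 86ef288.
Ancestors of 86ef288: {86ef288, 9b954fa, d10bf42, fb1ff63}.
adcc415 is not among them, so fast-forward is not possible.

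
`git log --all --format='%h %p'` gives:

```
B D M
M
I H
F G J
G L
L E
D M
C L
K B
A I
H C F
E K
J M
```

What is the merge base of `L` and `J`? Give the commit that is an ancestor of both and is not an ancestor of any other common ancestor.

M

Ancestors of L: {B, D, E, K, L, M}.
Ancestors of J: {J, M}.
Common ancestors: {M}.
The only common ancestor is M, so it is the merge base.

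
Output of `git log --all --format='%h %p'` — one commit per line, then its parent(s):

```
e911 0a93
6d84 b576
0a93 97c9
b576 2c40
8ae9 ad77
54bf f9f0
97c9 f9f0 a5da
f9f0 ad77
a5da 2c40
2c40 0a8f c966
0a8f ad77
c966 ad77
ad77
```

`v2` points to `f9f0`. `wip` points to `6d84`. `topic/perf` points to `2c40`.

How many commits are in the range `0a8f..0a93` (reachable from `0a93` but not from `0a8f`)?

6

Reachable from 0a93: {0a8f, 0a93, 2c40, 97c9, a5da, ad77, c966, f9f0}.
Reachable from 0a8f: {0a8f, ad77}.
In 0a93's history but not 0a8f's: {0a93, 2c40, 97c9, a5da, c966, f9f0} — 6 commits.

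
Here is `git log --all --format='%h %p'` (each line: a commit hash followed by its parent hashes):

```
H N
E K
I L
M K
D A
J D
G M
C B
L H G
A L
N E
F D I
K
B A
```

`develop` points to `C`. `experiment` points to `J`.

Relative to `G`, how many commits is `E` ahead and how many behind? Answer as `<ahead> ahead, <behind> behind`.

Reachable from E: {E, K}.
Reachable from G: {G, K, M}.
Only in E's history (ahead): {E} — 1.
Only in G's history (behind): {G, M} — 2.

1 ahead, 2 behind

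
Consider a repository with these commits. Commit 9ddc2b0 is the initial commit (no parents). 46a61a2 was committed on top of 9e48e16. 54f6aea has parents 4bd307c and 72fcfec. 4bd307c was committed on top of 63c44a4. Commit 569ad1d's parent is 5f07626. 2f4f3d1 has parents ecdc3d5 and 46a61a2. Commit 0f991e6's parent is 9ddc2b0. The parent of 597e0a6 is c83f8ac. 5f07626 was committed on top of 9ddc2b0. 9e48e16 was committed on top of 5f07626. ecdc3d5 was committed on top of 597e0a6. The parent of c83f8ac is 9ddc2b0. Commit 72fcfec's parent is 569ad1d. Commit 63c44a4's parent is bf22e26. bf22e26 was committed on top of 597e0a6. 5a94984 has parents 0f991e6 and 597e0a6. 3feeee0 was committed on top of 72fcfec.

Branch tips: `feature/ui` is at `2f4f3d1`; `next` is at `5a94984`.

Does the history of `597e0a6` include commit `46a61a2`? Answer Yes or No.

No

Ancestors of 597e0a6: {597e0a6, 9ddc2b0, c83f8ac}.
46a61a2 is not in that set, so it is not an ancestor of 597e0a6.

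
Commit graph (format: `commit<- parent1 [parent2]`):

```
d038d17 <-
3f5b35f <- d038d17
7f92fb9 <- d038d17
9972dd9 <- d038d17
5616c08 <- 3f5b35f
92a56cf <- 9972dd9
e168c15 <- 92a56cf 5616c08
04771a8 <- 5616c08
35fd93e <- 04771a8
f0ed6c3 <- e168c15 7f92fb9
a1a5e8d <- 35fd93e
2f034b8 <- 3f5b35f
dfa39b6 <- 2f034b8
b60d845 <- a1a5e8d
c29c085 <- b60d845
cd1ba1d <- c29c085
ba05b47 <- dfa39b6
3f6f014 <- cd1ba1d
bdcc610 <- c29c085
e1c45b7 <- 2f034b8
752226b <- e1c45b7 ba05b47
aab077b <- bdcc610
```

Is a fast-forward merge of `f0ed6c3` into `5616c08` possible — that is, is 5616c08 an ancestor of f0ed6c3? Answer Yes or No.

Yes

A fast-forward from 5616c08 to f0ed6c3 is possible iff 5616c08 is an ancestor of f0ed6c3.
Ancestors of f0ed6c3: {3f5b35f, 5616c08, 7f92fb9, 92a56cf, 9972dd9, d038d17, e168c15, f0ed6c3}.
5616c08 is among them, so fast-forward is possible.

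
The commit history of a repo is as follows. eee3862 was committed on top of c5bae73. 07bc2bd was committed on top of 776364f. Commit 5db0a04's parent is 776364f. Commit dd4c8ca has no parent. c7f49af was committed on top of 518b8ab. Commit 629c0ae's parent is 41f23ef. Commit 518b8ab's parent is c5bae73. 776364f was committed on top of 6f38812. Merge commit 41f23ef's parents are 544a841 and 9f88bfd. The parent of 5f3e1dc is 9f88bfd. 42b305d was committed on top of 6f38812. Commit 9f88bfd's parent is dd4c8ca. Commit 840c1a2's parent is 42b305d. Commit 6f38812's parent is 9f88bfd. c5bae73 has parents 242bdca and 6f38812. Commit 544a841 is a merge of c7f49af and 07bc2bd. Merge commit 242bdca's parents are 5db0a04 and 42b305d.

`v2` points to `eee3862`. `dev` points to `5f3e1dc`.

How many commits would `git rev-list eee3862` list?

Walking parent pointers from eee3862: reachable set = {242bdca, 42b305d, 5db0a04, 6f38812, 776364f, 9f88bfd, c5bae73, dd4c8ca, eee3862}.
That is 9 commits.

9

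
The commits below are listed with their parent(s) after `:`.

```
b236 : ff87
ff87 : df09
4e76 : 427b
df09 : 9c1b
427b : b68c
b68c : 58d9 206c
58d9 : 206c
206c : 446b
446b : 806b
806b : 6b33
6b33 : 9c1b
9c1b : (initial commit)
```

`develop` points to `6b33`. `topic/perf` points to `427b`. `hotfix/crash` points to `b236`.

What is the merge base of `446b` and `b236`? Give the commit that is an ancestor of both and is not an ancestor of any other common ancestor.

9c1b

Ancestors of 446b: {446b, 6b33, 806b, 9c1b}.
Ancestors of b236: {9c1b, b236, df09, ff87}.
Common ancestors: {9c1b}.
The only common ancestor is 9c1b, so it is the merge base.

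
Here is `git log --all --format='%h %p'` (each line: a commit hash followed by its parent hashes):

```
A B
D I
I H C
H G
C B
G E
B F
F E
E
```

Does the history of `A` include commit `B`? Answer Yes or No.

Ancestors of A (commits reachable by following parents): {A, B, E, F}.
B is in that set, so it is an ancestor of A.

Yes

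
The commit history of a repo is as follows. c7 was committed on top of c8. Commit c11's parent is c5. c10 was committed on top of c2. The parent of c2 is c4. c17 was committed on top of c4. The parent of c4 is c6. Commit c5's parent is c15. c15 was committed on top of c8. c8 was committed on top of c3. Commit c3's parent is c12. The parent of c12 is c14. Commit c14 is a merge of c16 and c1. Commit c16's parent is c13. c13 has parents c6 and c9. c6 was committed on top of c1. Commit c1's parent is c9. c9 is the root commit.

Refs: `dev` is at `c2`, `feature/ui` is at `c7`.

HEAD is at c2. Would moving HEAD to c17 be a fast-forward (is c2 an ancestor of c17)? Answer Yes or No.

A fast-forward from c2 to c17 is possible iff c2 is an ancestor of c17.
Ancestors of c17: {c1, c17, c4, c6, c9}.
c2 is not among them, so fast-forward is not possible.

No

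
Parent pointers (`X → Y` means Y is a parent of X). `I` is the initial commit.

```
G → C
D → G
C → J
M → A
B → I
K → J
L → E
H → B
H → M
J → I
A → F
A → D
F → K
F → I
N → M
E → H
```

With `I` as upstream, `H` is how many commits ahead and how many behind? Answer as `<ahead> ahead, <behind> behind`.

10 ahead, 0 behind

Reachable from H: {A, B, C, D, F, G, H, I, J, K, M}.
Reachable from I: {I}.
Only in H's history (ahead): {A, B, C, D, F, G, H, J, K, M} — 10.
Only in I's history (behind): {} — 0.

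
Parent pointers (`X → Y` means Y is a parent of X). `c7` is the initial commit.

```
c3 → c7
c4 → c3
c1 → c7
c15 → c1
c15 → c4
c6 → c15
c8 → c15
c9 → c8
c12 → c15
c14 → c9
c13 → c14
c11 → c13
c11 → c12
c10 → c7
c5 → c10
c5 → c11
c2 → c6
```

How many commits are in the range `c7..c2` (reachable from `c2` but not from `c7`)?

6

Reachable from c2: {c1, c15, c2, c3, c4, c6, c7}.
Reachable from c7: {c7}.
In c2's history but not c7's: {c1, c15, c2, c3, c4, c6} — 6 commits.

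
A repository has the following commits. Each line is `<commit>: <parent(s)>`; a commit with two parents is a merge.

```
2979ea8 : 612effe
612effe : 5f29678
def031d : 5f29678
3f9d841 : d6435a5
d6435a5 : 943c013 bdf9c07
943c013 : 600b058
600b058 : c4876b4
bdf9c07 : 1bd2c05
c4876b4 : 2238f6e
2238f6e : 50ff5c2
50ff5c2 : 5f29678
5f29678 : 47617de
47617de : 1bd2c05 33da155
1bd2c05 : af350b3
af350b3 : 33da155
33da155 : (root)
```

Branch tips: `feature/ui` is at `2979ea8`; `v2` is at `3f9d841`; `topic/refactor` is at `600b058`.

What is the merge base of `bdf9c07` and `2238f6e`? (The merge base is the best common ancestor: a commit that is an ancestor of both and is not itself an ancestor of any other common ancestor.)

Ancestors of bdf9c07: {1bd2c05, 33da155, af350b3, bdf9c07}.
Ancestors of 2238f6e: {1bd2c05, 2238f6e, 33da155, 47617de, 50ff5c2, 5f29678, af350b3}.
Common ancestors: {1bd2c05, 33da155, af350b3}.
Among these, 1bd2c05 is not an ancestor of any other common ancestor — it is the merge base.

1bd2c05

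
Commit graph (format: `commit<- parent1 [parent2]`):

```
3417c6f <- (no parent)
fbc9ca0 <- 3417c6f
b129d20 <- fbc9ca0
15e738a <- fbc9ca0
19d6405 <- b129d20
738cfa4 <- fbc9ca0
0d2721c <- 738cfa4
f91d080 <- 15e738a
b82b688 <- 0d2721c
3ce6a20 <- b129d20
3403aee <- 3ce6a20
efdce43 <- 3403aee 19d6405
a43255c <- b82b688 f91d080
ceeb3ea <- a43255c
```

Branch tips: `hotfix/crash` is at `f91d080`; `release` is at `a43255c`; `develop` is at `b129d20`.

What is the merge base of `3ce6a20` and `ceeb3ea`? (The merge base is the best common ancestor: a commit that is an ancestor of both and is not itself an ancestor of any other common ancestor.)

Ancestors of 3ce6a20: {3417c6f, 3ce6a20, b129d20, fbc9ca0}.
Ancestors of ceeb3ea: {0d2721c, 15e738a, 3417c6f, 738cfa4, a43255c, b82b688, ceeb3ea, f91d080, fbc9ca0}.
Common ancestors: {3417c6f, fbc9ca0}.
Among these, fbc9ca0 is not an ancestor of any other common ancestor — it is the merge base.

fbc9ca0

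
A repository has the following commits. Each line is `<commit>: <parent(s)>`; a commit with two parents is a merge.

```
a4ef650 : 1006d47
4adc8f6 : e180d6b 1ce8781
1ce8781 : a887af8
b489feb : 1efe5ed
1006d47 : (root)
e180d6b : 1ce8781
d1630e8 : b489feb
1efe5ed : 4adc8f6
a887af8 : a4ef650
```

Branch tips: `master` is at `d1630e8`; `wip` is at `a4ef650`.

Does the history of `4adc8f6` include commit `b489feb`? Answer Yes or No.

No

Ancestors of 4adc8f6: {1006d47, 1ce8781, 4adc8f6, a4ef650, a887af8, e180d6b}.
b489feb is not in that set, so it is not an ancestor of 4adc8f6.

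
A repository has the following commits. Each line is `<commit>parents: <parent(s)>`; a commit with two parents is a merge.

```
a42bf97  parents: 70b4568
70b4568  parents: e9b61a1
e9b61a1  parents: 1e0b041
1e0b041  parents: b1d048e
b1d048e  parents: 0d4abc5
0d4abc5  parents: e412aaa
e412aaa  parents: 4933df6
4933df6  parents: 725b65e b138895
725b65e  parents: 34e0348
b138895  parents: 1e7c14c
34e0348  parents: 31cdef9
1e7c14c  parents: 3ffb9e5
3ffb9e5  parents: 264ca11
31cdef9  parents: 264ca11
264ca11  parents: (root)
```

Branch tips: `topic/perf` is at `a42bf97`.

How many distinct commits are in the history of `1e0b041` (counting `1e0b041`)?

12

Walking parent pointers from 1e0b041: reachable set = {0d4abc5, 1e0b041, 1e7c14c, 264ca11, 31cdef9, 34e0348, 3ffb9e5, 4933df6, 725b65e, b138895, b1d048e, e412aaa}.
That is 12 commits.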